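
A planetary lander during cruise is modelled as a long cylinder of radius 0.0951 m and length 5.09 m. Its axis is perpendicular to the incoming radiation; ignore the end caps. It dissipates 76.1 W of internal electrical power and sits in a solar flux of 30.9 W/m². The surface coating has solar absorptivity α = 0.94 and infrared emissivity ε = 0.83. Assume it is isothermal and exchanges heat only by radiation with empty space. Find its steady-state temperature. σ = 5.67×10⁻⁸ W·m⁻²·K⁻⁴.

T ≈ 164 K

At steady state, absorbed solar power + internal power = radiated power.
Absorbed: α·S·A_cross = 0.94·30.9·0.9681 = 28.12 W (cross-section 2rL).
Total input = 28.12 + 76.1 = 104.2 W.
Radiated: εσ·A_surf·T⁴ with A_surf = 2πrL = 3.041 m².
T⁴ = 104.2/(0.83·5.67×10⁻⁸·3.041) = 7.281×10⁸ K⁴.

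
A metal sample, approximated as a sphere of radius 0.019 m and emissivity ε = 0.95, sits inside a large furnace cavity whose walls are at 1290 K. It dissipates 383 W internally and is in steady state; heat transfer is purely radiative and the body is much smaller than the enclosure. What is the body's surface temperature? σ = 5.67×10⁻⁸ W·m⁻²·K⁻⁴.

T ≈ 1440 K

For a small grey body in a large enclosure, net radiated power = εσA(T⁴ − T_w⁴).
Steady state: P = εσA(T⁴ − T_w⁴) with A = 4πr² = 0.004536 m².
T⁴ = P/(εσA) + T_w⁴ = 383/(0.95·5.67×10⁻⁸·0.004536) + (1290)⁴
    = 1.567×10¹² + 2.769×10¹² = 4.337×10¹² K⁴.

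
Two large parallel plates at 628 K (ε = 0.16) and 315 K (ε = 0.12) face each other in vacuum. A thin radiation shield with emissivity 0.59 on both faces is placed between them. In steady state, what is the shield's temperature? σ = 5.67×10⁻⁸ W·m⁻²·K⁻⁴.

In steady state the net flux on the hot side equals that on the cold side.
σ(T₁⁴−T_s⁴)/D₁ = σ(T_s⁴−T₂⁴)/D₂, with D₁ = 1/ε₁+1/ε_s−1 = 6.945, D₂ = 1/ε_s+1/ε₂−1 = 9.028.
Solve for T_s⁴: T_s⁴ = (D₂·T₁⁴ + D₁·T₂⁴)/(D₁+D₂) = 9.219×10¹⁰ K⁴.

T_s ≈ 551 K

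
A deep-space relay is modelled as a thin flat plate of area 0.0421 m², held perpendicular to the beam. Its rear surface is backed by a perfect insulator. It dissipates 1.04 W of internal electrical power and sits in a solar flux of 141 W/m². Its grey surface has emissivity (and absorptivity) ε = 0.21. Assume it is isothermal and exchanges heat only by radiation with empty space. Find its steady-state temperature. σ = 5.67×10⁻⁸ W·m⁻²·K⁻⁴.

T ≈ 260 K

At steady state, absorbed solar power + internal power = radiated power.
Absorbed: α·S·A_cross = 0.21·141·0.04210 = 1.247 W (cross-section A).
Total input = 1.247 + 1.04 = 2.287 W.
Radiated: εσ·A_surf·T⁴ with A_surf = A = 0.04210 m².
T⁴ = 2.287/(0.21·5.67×10⁻⁸·0.04210) = 4.561×10⁹ K⁴.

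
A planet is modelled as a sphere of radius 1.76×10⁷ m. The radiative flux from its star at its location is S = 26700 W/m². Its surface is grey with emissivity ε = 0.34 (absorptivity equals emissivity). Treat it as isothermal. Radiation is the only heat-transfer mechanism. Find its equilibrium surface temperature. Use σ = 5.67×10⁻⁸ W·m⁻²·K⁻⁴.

At equilibrium, absorbed power = emitted power.
Absorbing cross-section = πr² = 9.731×10¹⁴ m²; emitting surface = 4πr² = 3.893×10¹⁵ m² (ratio 4).
εS·A_cross = εσ·A_surf·T⁴  ⇒  T⁴ = S/(4σ)   (ε cancels).
T⁴ = 26700/(4·5.67×10⁻⁸) = 1.177×10¹¹ K⁴.
T = (1.177×10¹¹)^(1/4).

T ≈ 586 K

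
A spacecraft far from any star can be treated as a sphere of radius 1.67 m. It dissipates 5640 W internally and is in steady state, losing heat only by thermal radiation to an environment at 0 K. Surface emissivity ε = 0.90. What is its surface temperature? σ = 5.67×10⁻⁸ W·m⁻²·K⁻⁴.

Steady state: internal power = radiated power, P = εσA T⁴.
Radiating area A = 4πr² = 35.05 m².
T⁴ = P/(εσA) = 5640/(0.90·5.67×10⁻⁸·35.05) = 3.154×10⁹ K⁴.
T = (3.154×10⁹)^(1/4).

T ≈ 237 K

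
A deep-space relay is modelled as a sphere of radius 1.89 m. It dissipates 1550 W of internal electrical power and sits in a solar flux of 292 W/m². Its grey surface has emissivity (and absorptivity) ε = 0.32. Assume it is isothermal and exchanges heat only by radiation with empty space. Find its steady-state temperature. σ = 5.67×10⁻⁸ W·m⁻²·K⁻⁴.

T ≈ 238 K

At steady state, absorbed solar power + internal power = radiated power.
Absorbed: α·S·A_cross = 0.32·292·11.22 = 1049 W (cross-section πr²).
Total input = 1049 + 1550 = 2599 W.
Radiated: εσ·A_surf·T⁴ with A_surf = 4πr² = 44.89 m².
T⁴ = 2599/(0.32·5.67×10⁻⁸·44.89) = 3.191×10⁹ K⁴.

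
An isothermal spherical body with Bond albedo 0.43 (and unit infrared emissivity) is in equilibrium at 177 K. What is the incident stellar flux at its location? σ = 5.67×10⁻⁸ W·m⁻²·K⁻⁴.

S ≈ 391 W/m²

(1−a)S·πr² = σ·4πr²·T⁴ ⇒ S = 4σT⁴/(1−a).
S = 4·5.67×10⁻⁸·9.815×10⁸/0.570.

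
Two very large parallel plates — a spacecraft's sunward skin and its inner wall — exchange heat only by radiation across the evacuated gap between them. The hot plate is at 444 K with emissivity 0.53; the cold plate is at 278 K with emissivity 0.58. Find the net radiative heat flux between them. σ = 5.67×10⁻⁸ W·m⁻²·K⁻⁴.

q ≈ 714 W/m²

For two infinite grey parallel plates, q = σ(T₁⁴ − T₂⁴)/(1/ε₁ + 1/ε₂ − 1).
T₁⁴ − T₂⁴ = 3.886×10¹⁰ − 5.973×10⁹ = 3.289×10¹⁰ K⁴.
1/ε₁ + 1/ε₂ − 1 = 1.887 + 1.724 − 1 = 2.611.
q = 5.67×10⁻⁸ × 3.289×10¹⁰ / 2.611.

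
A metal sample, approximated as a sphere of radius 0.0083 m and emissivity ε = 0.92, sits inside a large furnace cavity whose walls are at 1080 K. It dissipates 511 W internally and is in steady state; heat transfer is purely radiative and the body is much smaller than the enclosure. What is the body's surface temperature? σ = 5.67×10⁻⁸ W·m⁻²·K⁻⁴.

T ≈ 1890 K

For a small grey body in a large enclosure, net radiated power = εσA(T⁴ − T_w⁴).
Steady state: P = εσA(T⁴ − T_w⁴) with A = 4πr² = 8.657×10⁻⁴ m².
T⁴ = P/(εσA) + T_w⁴ = 511/(0.92·5.67×10⁻⁸·8.657×10⁻⁴) + (1080)⁴
    = 1.132×10¹³ + 1.360×10¹² = 1.268×10¹³ K⁴.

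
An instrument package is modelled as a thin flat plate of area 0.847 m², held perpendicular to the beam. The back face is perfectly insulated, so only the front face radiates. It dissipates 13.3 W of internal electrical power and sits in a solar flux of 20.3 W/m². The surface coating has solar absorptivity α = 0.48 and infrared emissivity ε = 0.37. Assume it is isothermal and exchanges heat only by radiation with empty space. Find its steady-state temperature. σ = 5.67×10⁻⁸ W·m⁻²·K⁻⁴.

T ≈ 187 K

At steady state, absorbed solar power + internal power = radiated power.
Absorbed: α·S·A_cross = 0.48·20.3·0.8470 = 8.253 W (cross-section A).
Total input = 8.253 + 13.3 = 21.55 W.
Radiated: εσ·A_surf·T⁴ with A_surf = A = 0.8470 m².
T⁴ = 21.55/(0.37·5.67×10⁻⁸·0.8470) = 1.213×10⁹ K⁴.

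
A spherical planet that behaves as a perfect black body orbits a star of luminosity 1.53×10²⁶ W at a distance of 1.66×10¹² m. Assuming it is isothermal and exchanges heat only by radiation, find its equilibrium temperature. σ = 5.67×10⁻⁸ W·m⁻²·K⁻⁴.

T ≈ 66.4 K

First find the stellar flux at distance d: S = L/(4πd²) = 1.53×10²⁶/(4π·(1.66×10¹²)²) = 4.418 W/m².
For an isothermal sphere, absorbed (1−a)S·πr² = emitted σ·4πr²·T⁴, so T⁴ = (1−a)S/(4σ).
T⁴ = 1.00·4.418/(4·5.67×10⁻⁸) = 1.948×10⁷ K⁴.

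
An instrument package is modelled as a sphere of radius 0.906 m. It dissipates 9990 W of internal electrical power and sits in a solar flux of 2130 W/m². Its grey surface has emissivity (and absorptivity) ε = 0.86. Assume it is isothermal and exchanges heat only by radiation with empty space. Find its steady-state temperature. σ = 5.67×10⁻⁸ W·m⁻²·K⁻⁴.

T ≈ 414 K

At steady state, absorbed solar power + internal power = radiated power.
Absorbed: α·S·A_cross = 0.86·2130·2.579 = 4724 W (cross-section πr²).
Total input = 4724 + 9990 = 14710 W.
Radiated: εσ·A_surf·T⁴ with A_surf = 4πr² = 10.31 m².
T⁴ = 14710/(0.86·5.67×10⁻⁸·10.31) = 2.925×10¹⁰ K⁴.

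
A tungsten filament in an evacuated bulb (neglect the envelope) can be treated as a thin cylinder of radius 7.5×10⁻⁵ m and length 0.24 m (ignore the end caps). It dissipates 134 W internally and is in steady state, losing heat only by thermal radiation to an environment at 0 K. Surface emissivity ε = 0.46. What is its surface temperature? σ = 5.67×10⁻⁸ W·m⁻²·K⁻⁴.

Steady state: internal power = radiated power, P = εσA T⁴.
Radiating area A = 2πrL = 1.131×10⁻⁴ m².
T⁴ = P/(εσA) = 134/(0.46·5.67×10⁻⁸·1.131×10⁻⁴) = 4.543×10¹³ K⁴.
T = (4.543×10¹³)^(1/4).

T ≈ 2600 K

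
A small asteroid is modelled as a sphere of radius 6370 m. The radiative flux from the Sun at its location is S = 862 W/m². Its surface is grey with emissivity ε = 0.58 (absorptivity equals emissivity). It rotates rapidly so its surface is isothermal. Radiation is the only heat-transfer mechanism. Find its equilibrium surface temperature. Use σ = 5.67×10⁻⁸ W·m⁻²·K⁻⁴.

T ≈ 248 K

At equilibrium, absorbed power = emitted power.
Absorbing cross-section = πr² = 1.275×10⁸ m²; emitting surface = 4πr² = 5.099×10⁸ m² (ratio 4).
εS·A_cross = εσ·A_surf·T⁴  ⇒  T⁴ = S/(4σ)   (ε cancels).
T⁴ = 862/(4·5.67×10⁻⁸) = 3.801×10⁹ K⁴.
T = (3.801×10⁹)^(1/4).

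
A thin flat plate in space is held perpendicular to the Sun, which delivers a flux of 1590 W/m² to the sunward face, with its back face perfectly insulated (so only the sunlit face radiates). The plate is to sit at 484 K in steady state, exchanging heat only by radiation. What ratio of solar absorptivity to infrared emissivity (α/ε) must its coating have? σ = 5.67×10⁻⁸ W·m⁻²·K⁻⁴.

α/ε ≈ 1.96

Balance: αS·A = εσ·1A·T⁴ ⇒ α/ε = σT⁴/S.
α/ε = 5.67×10⁻⁸·(484)⁴/1590 = 5.67×10⁻⁸·5.488×10¹⁰/1590.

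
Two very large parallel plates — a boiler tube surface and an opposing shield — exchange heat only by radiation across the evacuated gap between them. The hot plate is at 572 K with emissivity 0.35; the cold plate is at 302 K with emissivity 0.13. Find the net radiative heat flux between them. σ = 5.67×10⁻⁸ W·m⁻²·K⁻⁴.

For two infinite grey parallel plates, q = σ(T₁⁴ − T₂⁴)/(1/ε₁ + 1/ε₂ − 1).
T₁⁴ − T₂⁴ = 1.070×10¹¹ − 8.318×10⁹ = 9.873×10¹⁰ K⁴.
1/ε₁ + 1/ε₂ − 1 = 2.857 + 7.692 − 1 = 9.549.
q = 5.67×10⁻⁸ × 9.873×10¹⁰ / 9.549.

q ≈ 586 W/m²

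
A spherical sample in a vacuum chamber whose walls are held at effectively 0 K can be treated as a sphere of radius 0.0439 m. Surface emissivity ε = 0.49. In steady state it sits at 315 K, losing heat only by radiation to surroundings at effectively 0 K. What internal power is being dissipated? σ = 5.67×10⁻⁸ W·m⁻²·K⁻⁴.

P ≈ 6.62 W

Steady state: P = εσA T⁴.
A = 4πr² = 0.02422 m²; T⁴ = (315)⁴ = 9.846×10⁹ K⁴.
P = 0.49 × 5.67×10⁻⁸ × 0.02422 × 9.846×10⁹.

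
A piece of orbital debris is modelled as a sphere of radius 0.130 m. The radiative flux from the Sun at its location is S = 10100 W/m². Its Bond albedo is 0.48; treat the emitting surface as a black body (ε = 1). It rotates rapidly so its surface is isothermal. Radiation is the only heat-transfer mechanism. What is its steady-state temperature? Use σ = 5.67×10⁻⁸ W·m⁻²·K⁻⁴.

At equilibrium, absorbed power = emitted power.
Absorbing cross-section = πr² = 0.05309 m²; emitting surface = 4πr² = 0.2124 m² (ratio 4).
(1−a)S·A_cross = εσ·A_surf·T⁴  ⇒  T⁴ = (1−a)S/(4σ).
T⁴ = 0.520·10100/(4·5.67×10⁻⁸) = 2.316×10¹⁰ K⁴.
T = (2.316×10¹⁰)^(1/4).

T ≈ 390 K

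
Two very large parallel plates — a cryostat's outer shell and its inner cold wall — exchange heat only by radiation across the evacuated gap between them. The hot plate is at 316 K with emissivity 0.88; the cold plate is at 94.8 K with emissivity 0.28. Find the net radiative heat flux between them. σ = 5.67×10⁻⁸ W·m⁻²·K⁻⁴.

q ≈ 151 W/m²

For two infinite grey parallel plates, q = σ(T₁⁴ − T₂⁴)/(1/ε₁ + 1/ε₂ − 1).
T₁⁴ − T₂⁴ = 9.971×10⁹ − 8.077×10⁷ = 9.890×10⁹ K⁴.
1/ε₁ + 1/ε₂ − 1 = 1.136 + 3.571 − 1 = 3.708.
q = 5.67×10⁻⁸ × 9.890×10⁹ / 3.708.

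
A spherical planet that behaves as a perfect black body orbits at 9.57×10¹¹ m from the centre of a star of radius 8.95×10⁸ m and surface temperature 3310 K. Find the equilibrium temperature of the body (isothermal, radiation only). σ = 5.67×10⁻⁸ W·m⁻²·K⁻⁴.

T ≈ 71.6 K

The star's surface emits σT_*⁴; at distance d the flux is S = σT_*⁴(R_*/d)².
S = 5.67×10⁻⁸·(3310)⁴·(8.95×10⁸/9.57×10¹¹)² = 5.953 W/m².
For an isothermal sphere T⁴ = (1−a)S/(4σ) = 2.625×10⁷ K⁴.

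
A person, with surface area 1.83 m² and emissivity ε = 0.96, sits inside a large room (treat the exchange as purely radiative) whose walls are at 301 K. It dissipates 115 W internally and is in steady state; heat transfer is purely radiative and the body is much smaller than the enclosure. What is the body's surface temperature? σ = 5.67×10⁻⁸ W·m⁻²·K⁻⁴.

T ≈ 311 K

For a small grey body in a large enclosure, net radiated power = εσA(T⁴ − T_w⁴).
Steady state: P = εσA(T⁴ − T_w⁴) with A = 1.83 m².
T⁴ = P/(εσA) + T_w⁴ = 115/(0.96·5.67×10⁻⁸·1.830) + (301)⁴
    = 1.154×10⁹ + 8.209×10⁹ = 9.363×10⁹ K⁴.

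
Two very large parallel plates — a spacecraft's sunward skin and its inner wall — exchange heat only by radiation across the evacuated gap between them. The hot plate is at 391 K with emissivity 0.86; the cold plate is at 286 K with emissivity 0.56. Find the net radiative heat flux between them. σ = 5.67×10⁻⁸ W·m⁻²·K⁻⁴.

For two infinite grey parallel plates, q = σ(T₁⁴ − T₂⁴)/(1/ε₁ + 1/ε₂ − 1).
T₁⁴ − T₂⁴ = 2.337×10¹⁰ − 6.691×10⁹ = 1.668×10¹⁰ K⁴.
1/ε₁ + 1/ε₂ − 1 = 1.163 + 1.786 − 1 = 1.949.
q = 5.67×10⁻⁸ × 1.668×10¹⁰ / 1.949.

q ≈ 485 W/m²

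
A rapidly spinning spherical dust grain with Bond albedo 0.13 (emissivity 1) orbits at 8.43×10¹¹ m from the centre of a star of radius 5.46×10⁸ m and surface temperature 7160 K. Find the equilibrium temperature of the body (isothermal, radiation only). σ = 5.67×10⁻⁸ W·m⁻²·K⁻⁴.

The star's surface emits σT_*⁴; at distance d the flux is S = σT_*⁴(R_*/d)².
S = 5.67×10⁻⁸·(7160)⁴·(5.46×10⁸/8.43×10¹¹)² = 62.51 W/m².
For an isothermal sphere T⁴ = (1−a)S/(4σ) = 2.398×10⁸ K⁴.

T ≈ 124 K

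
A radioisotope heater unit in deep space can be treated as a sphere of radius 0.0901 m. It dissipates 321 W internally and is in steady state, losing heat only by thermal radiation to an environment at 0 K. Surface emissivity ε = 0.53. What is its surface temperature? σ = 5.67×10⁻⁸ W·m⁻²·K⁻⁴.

T ≈ 569 K

Steady state: internal power = radiated power, P = εσA T⁴.
Radiating area A = 4πr² = 0.1020 m².
T⁴ = P/(εσA) = 321/(0.53·5.67×10⁻⁸·0.1020) = 1.047×10¹¹ K⁴.
T = (1.047×10¹¹)^(1/4).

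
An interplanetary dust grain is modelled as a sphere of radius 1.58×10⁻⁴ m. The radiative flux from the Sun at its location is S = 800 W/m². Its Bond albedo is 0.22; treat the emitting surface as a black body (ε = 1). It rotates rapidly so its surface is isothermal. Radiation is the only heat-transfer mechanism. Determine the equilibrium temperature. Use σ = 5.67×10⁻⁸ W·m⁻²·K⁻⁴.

At equilibrium, absorbed power = emitted power.
Absorbing cross-section = πr² = 7.843×10⁻⁸ m²; emitting surface = 4πr² = 3.137×10⁻⁷ m² (ratio 4).
(1−a)S·A_cross = εσ·A_surf·T⁴  ⇒  T⁴ = (1−a)S/(4σ).
T⁴ = 0.780·800/(4·5.67×10⁻⁸) = 2.751×10⁹ K⁴.
T = (2.751×10⁹)^(1/4).

T ≈ 229 K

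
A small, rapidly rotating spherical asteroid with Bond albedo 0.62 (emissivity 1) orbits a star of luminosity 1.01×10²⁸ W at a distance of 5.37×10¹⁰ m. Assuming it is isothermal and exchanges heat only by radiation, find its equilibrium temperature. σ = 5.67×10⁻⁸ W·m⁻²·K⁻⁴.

T ≈ 827 K

First find the stellar flux at distance d: S = L/(4πd²) = 1.01×10²⁸/(4π·(5.37×10¹⁰)²) = 2.787×10⁵ W/m².
For an isothermal sphere, absorbed (1−a)S·πr² = emitted σ·4πr²·T⁴, so T⁴ = (1−a)S/(4σ).
T⁴ = 0.380·2.787×10⁵/(4·5.67×10⁻⁸) = 4.670×10¹¹ K⁴.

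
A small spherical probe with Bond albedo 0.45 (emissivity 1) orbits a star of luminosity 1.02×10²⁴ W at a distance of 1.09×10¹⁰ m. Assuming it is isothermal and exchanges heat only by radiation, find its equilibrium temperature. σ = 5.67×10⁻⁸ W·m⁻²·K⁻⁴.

T ≈ 202 K

First find the stellar flux at distance d: S = L/(4πd²) = 1.02×10²⁴/(4π·(1.09×10¹⁰)²) = 683.2 W/m².
For an isothermal sphere, absorbed (1−a)S·πr² = emitted σ·4πr²·T⁴, so T⁴ = (1−a)S/(4σ).
T⁴ = 0.550·683.2/(4·5.67×10⁻⁸) = 1.657×10⁹ K⁴.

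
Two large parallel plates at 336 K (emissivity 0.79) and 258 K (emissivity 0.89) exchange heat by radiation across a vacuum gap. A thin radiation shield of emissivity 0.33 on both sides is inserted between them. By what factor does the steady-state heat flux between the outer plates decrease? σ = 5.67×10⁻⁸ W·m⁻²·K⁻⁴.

Without shield: q₀ = σΔ(T⁴)/(1/ε₁+1/ε₂−1) with denominator 1.389.
With shield the two gaps are in series; the resistances add: (1/ε₁+1/ε_s−1)+(1/ε_s+1/ε₂−1) = 3.296+3.154 = 6.450.
Heat-flux ratio q₀/q = 6.450/1.389.

factor ≈ 4.64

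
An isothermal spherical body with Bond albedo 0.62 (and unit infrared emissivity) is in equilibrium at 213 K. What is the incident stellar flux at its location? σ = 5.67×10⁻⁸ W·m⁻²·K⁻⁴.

S ≈ 1230 W/m²

(1−a)S·πr² = σ·4πr²·T⁴ ⇒ S = 4σT⁴/(1−a).
S = 4·5.67×10⁻⁸·2.058×10⁹/0.380.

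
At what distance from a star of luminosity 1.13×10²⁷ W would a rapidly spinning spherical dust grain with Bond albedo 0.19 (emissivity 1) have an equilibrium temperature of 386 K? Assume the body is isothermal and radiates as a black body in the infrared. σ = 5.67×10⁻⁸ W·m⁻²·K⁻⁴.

For an isothermal black-emitting sphere, (1−a)S·πr² = σ·4πr²·T⁴ ⇒ S = 4σT⁴/(1−a).
S = 4·5.67×10⁻⁸·(386)⁴/0.810 = 6216 W/m².
Flux falls as S = L/(4πd²), so d = √(L/(4πS)) = √(1.13×10²⁷/(4π·6216)).

d ≈ 1.20×10¹¹ m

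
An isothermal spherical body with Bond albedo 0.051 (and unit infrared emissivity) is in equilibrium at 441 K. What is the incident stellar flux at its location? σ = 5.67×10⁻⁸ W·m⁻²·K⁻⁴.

(1−a)S·πr² = σ·4πr²·T⁴ ⇒ S = 4σT⁴/(1−a).
S = 4·5.67×10⁻⁸·3.782×10¹⁰/0.949.

S ≈ 9040 W/m²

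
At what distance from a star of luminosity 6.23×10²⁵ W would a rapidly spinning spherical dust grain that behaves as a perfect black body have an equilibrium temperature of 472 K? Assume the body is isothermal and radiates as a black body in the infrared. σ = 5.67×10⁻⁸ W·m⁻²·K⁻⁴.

For an isothermal black-emitting sphere, (1−a)S·πr² = σ·4πr²·T⁴ ⇒ S = 4σT⁴/(1−a).
S = 4·5.67×10⁻⁸·(472)⁴/1.00 = 11260 W/m².
Flux falls as S = L/(4πd²), so d = √(L/(4πS)) = √(6.23×10²⁵/(4π·11260)).

d ≈ 2.10×10¹⁰ m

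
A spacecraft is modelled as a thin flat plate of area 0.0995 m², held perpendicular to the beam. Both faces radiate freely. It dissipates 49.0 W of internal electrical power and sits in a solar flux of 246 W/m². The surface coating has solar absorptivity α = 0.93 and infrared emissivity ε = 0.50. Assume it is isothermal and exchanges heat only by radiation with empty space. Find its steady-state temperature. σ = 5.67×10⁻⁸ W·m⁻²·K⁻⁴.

T ≈ 336 K

At steady state, absorbed solar power + internal power = radiated power.
Absorbed: α·S·A_cross = 0.93·246·0.09950 = 22.76 W (cross-section A).
Total input = 22.76 + 49.0 = 71.76 W.
Radiated: εσ·A_surf·T⁴ with A_surf = 2A = 0.1990 m².
T⁴ = 71.76/(0.50·5.67×10⁻⁸·0.1990) = 1.272×10¹⁰ K⁴.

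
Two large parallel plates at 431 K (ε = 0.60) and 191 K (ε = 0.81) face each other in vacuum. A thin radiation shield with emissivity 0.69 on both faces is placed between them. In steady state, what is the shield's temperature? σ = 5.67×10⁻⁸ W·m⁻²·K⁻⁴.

T_s ≈ 356 K

In steady state the net flux on the hot side equals that on the cold side.
σ(T₁⁴−T_s⁴)/D₁ = σ(T_s⁴−T₂⁴)/D₂, with D₁ = 1/ε₁+1/ε_s−1 = 2.116, D₂ = 1/ε_s+1/ε₂−1 = 1.684.
Solve for T_s⁴: T_s⁴ = (D₂·T₁⁴ + D₁·T₂⁴)/(D₁+D₂) = 1.603×10¹⁰ K⁴.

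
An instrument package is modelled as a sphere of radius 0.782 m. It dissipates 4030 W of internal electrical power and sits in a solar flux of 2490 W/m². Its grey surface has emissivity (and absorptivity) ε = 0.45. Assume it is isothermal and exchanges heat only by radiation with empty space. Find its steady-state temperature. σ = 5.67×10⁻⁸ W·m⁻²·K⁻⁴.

At steady state, absorbed solar power + internal power = radiated power.
Absorbed: α·S·A_cross = 0.45·2490·1.921 = 2153 W (cross-section πr²).
Total input = 2153 + 4030 = 6183 W.
Radiated: εσ·A_surf·T⁴ with A_surf = 4πr² = 7.685 m².
T⁴ = 6183/(0.45·5.67×10⁻⁸·7.685) = 3.153×10¹⁰ K⁴.

T ≈ 421 K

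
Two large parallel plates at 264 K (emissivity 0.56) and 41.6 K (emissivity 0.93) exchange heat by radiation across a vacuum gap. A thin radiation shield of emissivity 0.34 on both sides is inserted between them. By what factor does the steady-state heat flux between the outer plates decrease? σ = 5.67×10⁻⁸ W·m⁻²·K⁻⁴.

Without shield: q₀ = σΔ(T⁴)/(1/ε₁+1/ε₂−1) with denominator 1.861.
With shield the two gaps are in series; the resistances add: (1/ε₁+1/ε_s−1)+(1/ε_s+1/ε₂−1) = 3.727+3.016 = 6.743.
Heat-flux ratio q₀/q = 6.743/1.861.

factor ≈ 3.62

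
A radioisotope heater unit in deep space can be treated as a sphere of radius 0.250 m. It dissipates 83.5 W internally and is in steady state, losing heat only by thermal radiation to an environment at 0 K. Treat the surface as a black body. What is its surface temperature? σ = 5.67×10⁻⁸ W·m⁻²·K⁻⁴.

Steady state: internal power = radiated power, P = εσA T⁴.
Radiating area A = 4πr² = 0.7854 m².
T⁴ = P/(εσA) = 83.5/(1.0·5.67×10⁻⁸·0.7854) = 1.875×10⁹ K⁴.
T = (1.875×10⁹)^(1/4).

T ≈ 208 K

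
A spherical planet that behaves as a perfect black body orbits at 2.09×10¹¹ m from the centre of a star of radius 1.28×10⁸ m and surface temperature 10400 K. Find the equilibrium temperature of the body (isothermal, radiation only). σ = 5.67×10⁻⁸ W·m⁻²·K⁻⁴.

The star's surface emits σT_*⁴; at distance d the flux is S = σT_*⁴(R_*/d)².
S = 5.67×10⁻⁸·(10400)⁴·(1.28×10⁸/2.09×10¹¹)² = 248.8 W/m².
For an isothermal sphere T⁴ = (1−a)S/(4σ) = 1.097×10⁹ K⁴.

T ≈ 182 K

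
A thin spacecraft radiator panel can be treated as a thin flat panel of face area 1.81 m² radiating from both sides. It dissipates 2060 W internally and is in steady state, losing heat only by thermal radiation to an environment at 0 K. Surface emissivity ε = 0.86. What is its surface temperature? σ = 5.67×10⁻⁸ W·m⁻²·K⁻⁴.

T ≈ 329 K

Steady state: internal power = radiated power, P = εσA T⁴.
Radiating area A = 2·1.81 = 3.620 m².
T⁴ = P/(εσA) = 2060/(0.86·5.67×10⁻⁸·3.620) = 1.167×10¹⁰ K⁴.
T = (1.167×10¹⁰)^(1/4).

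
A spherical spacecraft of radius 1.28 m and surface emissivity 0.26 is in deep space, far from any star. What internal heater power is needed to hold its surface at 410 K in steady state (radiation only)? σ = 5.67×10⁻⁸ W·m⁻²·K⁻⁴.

P ≈ 8580 W

P = εσ·4πr²·T⁴.
4πr² = 20.59 m²; T⁴ = 2.826×10¹⁰ K⁴.
P = 0.26·5.67×10⁻⁸·20.59·2.826×10¹⁰.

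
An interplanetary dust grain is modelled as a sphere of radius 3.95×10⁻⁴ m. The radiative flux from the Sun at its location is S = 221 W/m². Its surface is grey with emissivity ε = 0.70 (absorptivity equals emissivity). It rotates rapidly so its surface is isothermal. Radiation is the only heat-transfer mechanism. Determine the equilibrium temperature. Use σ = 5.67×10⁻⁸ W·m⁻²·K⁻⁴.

At equilibrium, absorbed power = emitted power.
Absorbing cross-section = πr² = 4.902×10⁻⁷ m²; emitting surface = 4πr² = 1.961×10⁻⁶ m² (ratio 4).
εS·A_cross = εσ·A_surf·T⁴  ⇒  T⁴ = S/(4σ)   (ε cancels).
T⁴ = 221/(4·5.67×10⁻⁸) = 9.744×10⁸ K⁴.
T = (9.744×10⁸)^(1/4).

T ≈ 177 K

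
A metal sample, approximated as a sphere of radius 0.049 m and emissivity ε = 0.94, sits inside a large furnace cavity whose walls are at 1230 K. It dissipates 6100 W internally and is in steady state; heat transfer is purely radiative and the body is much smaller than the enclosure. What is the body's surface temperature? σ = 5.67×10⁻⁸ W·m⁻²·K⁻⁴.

For a small grey body in a large enclosure, net radiated power = εσA(T⁴ − T_w⁴).
Steady state: P = εσA(T⁴ − T_w⁴) with A = 4πr² = 0.03017 m².
T⁴ = P/(εσA) + T_w⁴ = 6100/(0.94·5.67×10⁻⁸·0.03017) + (1230)⁴
    = 3.793×10¹² + 2.289×10¹² = 6.082×10¹² K⁴.

T ≈ 1570 K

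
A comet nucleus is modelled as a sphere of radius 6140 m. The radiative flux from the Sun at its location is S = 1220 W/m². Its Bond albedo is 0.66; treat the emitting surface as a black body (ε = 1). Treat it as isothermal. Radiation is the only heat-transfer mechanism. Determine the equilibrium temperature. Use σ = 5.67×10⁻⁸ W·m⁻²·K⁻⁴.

T ≈ 207 K

At equilibrium, absorbed power = emitted power.
Absorbing cross-section = πr² = 1.184×10⁸ m²; emitting surface = 4πr² = 4.737×10⁸ m² (ratio 4).
(1−a)S·A_cross = εσ·A_surf·T⁴  ⇒  T⁴ = (1−a)S/(4σ).
T⁴ = 0.340·1220/(4·5.67×10⁻⁸) = 1.829×10⁹ K⁴.
T = (1.829×10⁹)^(1/4).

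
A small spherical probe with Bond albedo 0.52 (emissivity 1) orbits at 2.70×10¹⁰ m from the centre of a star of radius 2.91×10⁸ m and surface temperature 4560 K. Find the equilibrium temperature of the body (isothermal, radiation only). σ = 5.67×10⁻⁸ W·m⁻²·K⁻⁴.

T ≈ 279 K

The star's surface emits σT_*⁴; at distance d the flux is S = σT_*⁴(R_*/d)².
S = 5.67×10⁻⁸·(4560)⁴·(2.91×10⁸/2.70×10¹⁰)² = 2848 W/m².
For an isothermal sphere T⁴ = (1−a)S/(4σ) = 6.027×10⁹ K⁴.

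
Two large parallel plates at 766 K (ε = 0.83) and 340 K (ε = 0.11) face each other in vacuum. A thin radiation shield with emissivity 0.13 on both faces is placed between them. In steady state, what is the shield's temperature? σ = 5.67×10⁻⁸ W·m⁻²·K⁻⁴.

T_s ≈ 695 K

In steady state the net flux on the hot side equals that on the cold side.
σ(T₁⁴−T_s⁴)/D₁ = σ(T_s⁴−T₂⁴)/D₂, with D₁ = 1/ε₁+1/ε_s−1 = 7.897, D₂ = 1/ε_s+1/ε₂−1 = 15.78.
Solve for T_s⁴: T_s⁴ = (D₂·T₁⁴ + D₁·T₂⁴)/(D₁+D₂) = 2.339×10¹¹ K⁴.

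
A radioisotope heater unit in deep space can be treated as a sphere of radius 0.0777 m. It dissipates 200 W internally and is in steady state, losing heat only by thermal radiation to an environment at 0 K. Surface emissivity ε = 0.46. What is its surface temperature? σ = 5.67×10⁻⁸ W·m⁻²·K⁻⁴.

Steady state: internal power = radiated power, P = εσA T⁴.
Radiating area A = 4πr² = 0.07587 m².
T⁴ = P/(εσA) = 200/(0.46·5.67×10⁻⁸·0.07587) = 1.011×10¹¹ K⁴.
T = (1.011×10¹¹)^(1/4).

T ≈ 564 K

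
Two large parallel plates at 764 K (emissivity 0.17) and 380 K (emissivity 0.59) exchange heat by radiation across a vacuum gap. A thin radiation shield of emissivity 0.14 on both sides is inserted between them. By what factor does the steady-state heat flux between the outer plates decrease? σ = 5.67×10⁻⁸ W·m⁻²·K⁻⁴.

factor ≈ 3.02

Without shield: q₀ = σΔ(T⁴)/(1/ε₁+1/ε₂−1) with denominator 6.577.
With shield the two gaps are in series; the resistances add: (1/ε₁+1/ε_s−1)+(1/ε_s+1/ε₂−1) = 12.03+7.838 = 19.86.
Heat-flux ratio q₀/q = 19.86/6.577.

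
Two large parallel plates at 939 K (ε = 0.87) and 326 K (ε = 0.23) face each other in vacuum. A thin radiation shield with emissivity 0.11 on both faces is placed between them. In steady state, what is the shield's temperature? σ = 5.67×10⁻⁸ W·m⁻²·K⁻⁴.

In steady state the net flux on the hot side equals that on the cold side.
σ(T₁⁴−T_s⁴)/D₁ = σ(T_s⁴−T₂⁴)/D₂, with D₁ = 1/ε₁+1/ε_s−1 = 9.240, D₂ = 1/ε_s+1/ε₂−1 = 12.44.
Solve for T_s⁴: T_s⁴ = (D₂·T₁⁴ + D₁·T₂⁴)/(D₁+D₂) = 4.509×10¹¹ K⁴.

T_s ≈ 819 K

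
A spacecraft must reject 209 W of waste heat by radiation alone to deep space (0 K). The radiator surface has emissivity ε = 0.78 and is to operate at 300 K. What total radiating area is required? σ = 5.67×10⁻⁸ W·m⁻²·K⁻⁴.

P = εσA T⁴ ⇒ A = P/(εσT⁴).
T⁴ = 8.100×10⁹ K⁴.
A = 209/(0.78 × 5.67×10⁻⁸ × 8.100×10⁹).

A ≈ 0.583 m²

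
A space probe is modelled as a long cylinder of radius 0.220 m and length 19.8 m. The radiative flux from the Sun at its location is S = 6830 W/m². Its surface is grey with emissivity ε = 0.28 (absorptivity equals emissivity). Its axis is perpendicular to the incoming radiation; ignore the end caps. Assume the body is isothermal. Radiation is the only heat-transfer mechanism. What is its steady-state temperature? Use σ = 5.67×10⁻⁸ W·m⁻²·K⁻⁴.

At equilibrium, absorbed power = emitted power.
Absorbing cross-section = 2rL = 8.712 m²; emitting surface = 2πrL = 27.37 m² (ratio π).
εS·A_cross = εσ·A_surf·T⁴  ⇒  T⁴ = S/(πσ)   (ε cancels).
T⁴ = 6830/(π·5.67×10⁻⁸) = 3.834×10¹⁰ K⁴.
T = (3.834×10¹⁰)^(1/4).

T ≈ 443 K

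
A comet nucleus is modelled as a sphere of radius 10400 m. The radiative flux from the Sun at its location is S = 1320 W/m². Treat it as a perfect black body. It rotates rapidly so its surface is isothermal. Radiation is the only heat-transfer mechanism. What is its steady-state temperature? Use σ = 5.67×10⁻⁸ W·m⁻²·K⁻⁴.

At equilibrium, absorbed power = emitted power.
Absorbing cross-section = πr² = 3.398×10⁸ m²; emitting surface = 4πr² = 1.359×10⁹ m² (ratio 4).
S·A_cross = εσ·A_surf·T⁴  ⇒  T⁴ = S/(4σ).
T⁴ = 1.00·1320/(4·5.67×10⁻⁸) = 5.820×10⁹ K⁴.
T = (5.820×10⁹)^(1/4).

T ≈ 276 K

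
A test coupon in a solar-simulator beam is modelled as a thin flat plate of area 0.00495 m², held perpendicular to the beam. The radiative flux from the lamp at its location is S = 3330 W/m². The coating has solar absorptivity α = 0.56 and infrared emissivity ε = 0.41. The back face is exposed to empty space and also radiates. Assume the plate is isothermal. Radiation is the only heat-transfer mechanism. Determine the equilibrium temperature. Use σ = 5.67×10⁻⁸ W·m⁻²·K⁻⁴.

T ≈ 448 K

At equilibrium, absorbed power = emitted power.
Absorbing cross-section = A = 0.004950 m²; emitting surface = 2A = 0.009900 m² (ratio 2).
αS·A_cross = εσ·A_surf·T⁴  ⇒  T⁴ = αS/(ε·2σ).
T⁴ = 0.560·3330/(0.41·2·5.67×10⁻⁸) = 4.011×10¹⁰ K⁴.
T = (4.011×10¹⁰)^(1/4).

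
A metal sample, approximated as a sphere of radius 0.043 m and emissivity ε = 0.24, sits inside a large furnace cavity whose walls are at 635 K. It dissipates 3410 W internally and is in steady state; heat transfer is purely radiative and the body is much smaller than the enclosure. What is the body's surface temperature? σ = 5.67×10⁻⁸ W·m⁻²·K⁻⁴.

T ≈ 1820 K

For a small grey body in a large enclosure, net radiated power = εσA(T⁴ − T_w⁴).
Steady state: P = εσA(T⁴ − T_w⁴) with A = 4πr² = 0.02324 m².
T⁴ = P/(εσA) + T_w⁴ = 3410/(0.24·5.67×10⁻⁸·0.02324) + (635)⁴
    = 1.078×10¹³ + 1.626×10¹¹ = 1.095×10¹³ K⁴.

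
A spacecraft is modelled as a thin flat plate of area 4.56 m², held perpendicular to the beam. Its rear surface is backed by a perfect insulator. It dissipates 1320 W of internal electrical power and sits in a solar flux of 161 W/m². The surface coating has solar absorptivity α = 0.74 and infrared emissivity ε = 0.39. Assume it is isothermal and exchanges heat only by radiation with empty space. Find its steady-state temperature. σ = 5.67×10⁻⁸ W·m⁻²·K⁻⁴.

At steady state, absorbed solar power + internal power = radiated power.
Absorbed: α·S·A_cross = 0.74·161·4.560 = 543.3 W (cross-section A).
Total input = 543.3 + 1320 = 1863 W.
Radiated: εσ·A_surf·T⁴ with A_surf = A = 4.560 m².
T⁴ = 1863/(0.39·5.67×10⁻⁸·4.560) = 1.848×10¹⁰ K⁴.

T ≈ 369 K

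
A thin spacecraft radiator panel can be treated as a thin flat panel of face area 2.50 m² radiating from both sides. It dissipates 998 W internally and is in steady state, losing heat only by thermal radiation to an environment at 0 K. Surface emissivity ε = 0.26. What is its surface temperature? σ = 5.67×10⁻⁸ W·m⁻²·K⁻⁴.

T ≈ 341 K

Steady state: internal power = radiated power, P = εσA T⁴.
Radiating area A = 2·2.50 = 5.000 m².
T⁴ = P/(εσA) = 998/(0.26·5.67×10⁻⁸·5.000) = 1.354×10¹⁰ K⁴.
T = (1.354×10¹⁰)^(1/4).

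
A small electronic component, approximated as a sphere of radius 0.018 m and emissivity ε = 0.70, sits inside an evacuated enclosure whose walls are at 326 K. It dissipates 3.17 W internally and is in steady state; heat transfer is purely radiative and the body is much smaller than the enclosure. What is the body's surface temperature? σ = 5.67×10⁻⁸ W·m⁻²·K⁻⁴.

For a small grey body in a large enclosure, net radiated power = εσA(T⁴ − T_w⁴).
Steady state: P = εσA(T⁴ − T_w⁴) with A = 4πr² = 0.004072 m².
T⁴ = P/(εσA) + T_w⁴ = 3.17/(0.70·5.67×10⁻⁸·0.004072) + (326)⁴
    = 1.962×10¹⁰ + 1.129×10¹⁰ = 3.091×10¹⁰ K⁴.

T ≈ 419 K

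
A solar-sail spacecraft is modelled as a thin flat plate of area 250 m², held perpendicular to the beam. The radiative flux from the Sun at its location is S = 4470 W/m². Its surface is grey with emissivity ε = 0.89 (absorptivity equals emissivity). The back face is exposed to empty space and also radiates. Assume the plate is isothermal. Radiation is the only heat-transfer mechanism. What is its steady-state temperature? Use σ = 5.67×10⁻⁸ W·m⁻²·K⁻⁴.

T ≈ 446 K

At equilibrium, absorbed power = emitted power.
Absorbing cross-section = A = 250.0 m²; emitting surface = 2A = 500.0 m² (ratio 2).
εS·A_cross = εσ·A_surf·T⁴  ⇒  T⁴ = S/(2σ)   (ε cancels).
T⁴ = 4470/(2·5.67×10⁻⁸) = 3.942×10¹⁰ K⁴.
T = (3.942×10¹⁰)^(1/4).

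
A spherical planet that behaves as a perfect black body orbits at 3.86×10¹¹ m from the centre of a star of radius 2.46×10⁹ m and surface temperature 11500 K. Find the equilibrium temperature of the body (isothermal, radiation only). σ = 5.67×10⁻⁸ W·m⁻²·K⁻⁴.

T ≈ 649 K

The star's surface emits σT_*⁴; at distance d the flux is S = σT_*⁴(R_*/d)².
S = 5.67×10⁻⁸·(11500)⁴·(2.46×10⁹/3.86×10¹¹)² = 40280 W/m².
For an isothermal sphere T⁴ = (1−a)S/(4σ) = 1.776×10¹¹ K⁴.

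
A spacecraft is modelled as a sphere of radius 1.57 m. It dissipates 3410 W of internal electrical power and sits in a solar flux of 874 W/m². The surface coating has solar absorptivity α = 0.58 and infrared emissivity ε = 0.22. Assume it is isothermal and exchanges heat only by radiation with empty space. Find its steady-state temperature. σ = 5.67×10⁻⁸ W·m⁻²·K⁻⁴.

T ≈ 371 K

At steady state, absorbed solar power + internal power = radiated power.
Absorbed: α·S·A_cross = 0.58·874·7.744 = 3925 W (cross-section πr²).
Total input = 3925 + 3410 = 7335 W.
Radiated: εσ·A_surf·T⁴ with A_surf = 4πr² = 30.97 m².
T⁴ = 7335/(0.22·5.67×10⁻⁸·30.97) = 1.899×10¹⁰ K⁴.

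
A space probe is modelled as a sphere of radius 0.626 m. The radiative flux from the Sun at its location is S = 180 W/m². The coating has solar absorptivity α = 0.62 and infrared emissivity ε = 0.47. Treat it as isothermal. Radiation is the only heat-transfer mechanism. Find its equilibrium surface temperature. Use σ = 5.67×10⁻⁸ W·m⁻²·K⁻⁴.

At equilibrium, absorbed power = emitted power.
Absorbing cross-section = πr² = 1.231 m²; emitting surface = 4πr² = 4.924 m² (ratio 4).
αS·A_cross = εσ·A_surf·T⁴  ⇒  T⁴ = αS/(ε·4σ).
T⁴ = 0.620·180/(0.47·4·5.67×10⁻⁸) = 1.047×10⁹ K⁴.
T = (1.047×10⁹)^(1/4).

T ≈ 180 K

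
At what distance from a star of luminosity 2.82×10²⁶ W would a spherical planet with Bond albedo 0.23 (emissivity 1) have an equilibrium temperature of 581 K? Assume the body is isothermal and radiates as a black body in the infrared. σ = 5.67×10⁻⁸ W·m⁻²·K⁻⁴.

For an isothermal black-emitting sphere, (1−a)S·πr² = σ·4πr²·T⁴ ⇒ S = 4σT⁴/(1−a).
S = 4·5.67×10⁻⁸·(581)⁴/0.770 = 33560 W/m².
Flux falls as S = L/(4πd²), so d = √(L/(4πS)) = √(2.82×10²⁶/(4π·33560)).

d ≈ 2.59×10¹⁰ m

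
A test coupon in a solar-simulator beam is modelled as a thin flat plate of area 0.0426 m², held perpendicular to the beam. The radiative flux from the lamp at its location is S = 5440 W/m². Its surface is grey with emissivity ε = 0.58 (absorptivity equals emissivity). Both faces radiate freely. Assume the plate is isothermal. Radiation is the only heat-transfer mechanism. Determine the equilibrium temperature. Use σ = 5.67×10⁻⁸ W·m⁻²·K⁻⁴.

At equilibrium, absorbed power = emitted power.
Absorbing cross-section = A = 0.04260 m²; emitting surface = 2A = 0.08520 m² (ratio 2).
εS·A_cross = εσ·A_surf·T⁴  ⇒  T⁴ = S/(2σ)   (ε cancels).
T⁴ = 5440/(2·5.67×10⁻⁸) = 4.797×10¹⁰ K⁴.
T = (4.797×10¹⁰)^(1/4).

T ≈ 468 K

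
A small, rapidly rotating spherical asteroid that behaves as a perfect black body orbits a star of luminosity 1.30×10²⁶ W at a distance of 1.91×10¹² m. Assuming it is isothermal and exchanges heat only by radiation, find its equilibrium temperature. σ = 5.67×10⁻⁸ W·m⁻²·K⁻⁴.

First find the stellar flux at distance d: S = L/(4πd²) = 1.30×10²⁶/(4π·(1.91×10¹²)²) = 2.836 W/m².
For an isothermal sphere, absorbed (1−a)S·πr² = emitted σ·4πr²·T⁴, so T⁴ = (1−a)S/(4σ).
T⁴ = 1.00·2.836/(4·5.67×10⁻⁸) = 1.250×10⁷ K⁴.

T ≈ 59.5 K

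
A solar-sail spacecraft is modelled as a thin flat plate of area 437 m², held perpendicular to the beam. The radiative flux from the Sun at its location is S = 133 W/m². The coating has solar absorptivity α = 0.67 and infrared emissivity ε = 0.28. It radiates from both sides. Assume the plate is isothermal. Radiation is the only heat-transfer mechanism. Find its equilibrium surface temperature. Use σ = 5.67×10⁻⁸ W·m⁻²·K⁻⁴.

T ≈ 230 K

At equilibrium, absorbed power = emitted power.
Absorbing cross-section = A = 437.0 m²; emitting surface = 2A = 874.0 m² (ratio 2).
αS·A_cross = εσ·A_surf·T⁴  ⇒  T⁴ = αS/(ε·2σ).
T⁴ = 0.670·133/(0.28·2·5.67×10⁻⁸) = 2.806×10⁹ K⁴.
T = (2.806×10⁹)^(1/4).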